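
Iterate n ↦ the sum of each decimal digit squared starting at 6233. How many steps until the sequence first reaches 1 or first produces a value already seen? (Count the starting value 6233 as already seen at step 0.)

6233 → 6² + 2² + 3² + 3² = 58
58 → 5² + 8² = 89
89 → 8² + 9² = 145
145 → 1² + 4² + 5² = 42
42 → 4² + 2² = 20
20 → 2² + 0² = 4
4 → 4² = 16
16 → 1² + 6² = 37
37 → 3² + 7² = 58  — 58 repeats.
That took 9 steps.

9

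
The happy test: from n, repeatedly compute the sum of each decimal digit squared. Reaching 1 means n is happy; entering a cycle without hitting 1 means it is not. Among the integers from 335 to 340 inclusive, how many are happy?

335: 335 → 43 → 25 → 29 → 85 → 89 → 145 → 42 → 20 → 4 → 16 → 37 → 58 → 89  — not happy
336: 336 → 54 → 41 → 17 → 50 → 25 → 29 → 85 → 89 → 145 → 42 → 20 → 4 → 16 → 37 → 58 → 89  — not happy
337: 337 → 67 → 85 → 89 → 145 → 42 → 20 → 4 → 16 → 37 → 58 → 89  — not happy
338: 338 → 82 → 68 → 100 → 1  — happy
339: 339 → 99 → 162 → 41 → 17 → 50 → 25 → 29 → 85 → 89 → 145 → 42 → 20 → 4 → 16 → 37 → 58 → 89  — not happy
340: 340 → 25 → 29 → 85 → 89 → 145 → 42 → 20 → 4 → 16 → 37 → 58 → 89  — not happy
happy: 338

1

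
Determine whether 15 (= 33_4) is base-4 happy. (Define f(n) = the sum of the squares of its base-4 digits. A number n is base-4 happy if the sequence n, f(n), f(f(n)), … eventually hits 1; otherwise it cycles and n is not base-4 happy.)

base-4 happy

15 = (3,3)_4 → 3² + 3² = 9 + 9 = 18
18 = (1,0,2)_4 → 1² + 0² + 2² = 1 + 0 + 4 = 5
5 = (1,1)_4 → 1² + 1² = 1 + 1 = 2
2 = (2)_4 → 2² = 4
4 = (1,0)_4 → 1² + 0² = 1 + 0 = 1  — reached 1.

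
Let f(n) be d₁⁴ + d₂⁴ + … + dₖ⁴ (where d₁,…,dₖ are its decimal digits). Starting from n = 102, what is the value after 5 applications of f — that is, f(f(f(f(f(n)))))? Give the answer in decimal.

8208

102 → 1⁴ + 0⁴ + 2⁴ = 17
17 → 1⁴ + 7⁴ = 2402
2402 → 2⁴ + 4⁴ + 0⁴ + 2⁴ = 288
288 → 2⁴ + 8⁴ + 8⁴ = 8208
8208 → 8⁴ + 2⁴ + 0⁴ + 8⁴ = 8208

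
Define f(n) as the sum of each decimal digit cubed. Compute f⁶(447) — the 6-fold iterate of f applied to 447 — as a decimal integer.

1080

447 → 4³ + 4³ + 7³ = 471
471 → 4³ + 7³ + 1³ = 408
408 → 4³ + 0³ + 8³ = 576
576 → 5³ + 7³ + 6³ = 684
684 → 6³ + 8³ + 4³ = 792
792 → 7³ + 9³ + 2³ = 1080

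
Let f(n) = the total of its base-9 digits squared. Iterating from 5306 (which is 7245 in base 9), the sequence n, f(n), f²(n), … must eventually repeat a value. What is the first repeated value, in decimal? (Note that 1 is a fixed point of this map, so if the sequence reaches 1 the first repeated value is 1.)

5306 = (7,2,4,5)_9 → 7² + 2² + 4² + 5² = 94
94 = (1,1,4)_9 → 1² + 1² + 4² = 18
18 = (2,0)_9 → 2² + 0² = 4
4 = (4)_9 → 4² = 16
16 = (1,7)_9 → 1² + 7² = 50
50 = (5,5)_9 → 5² + 5² = 50  — 50 already appeared earlier.

50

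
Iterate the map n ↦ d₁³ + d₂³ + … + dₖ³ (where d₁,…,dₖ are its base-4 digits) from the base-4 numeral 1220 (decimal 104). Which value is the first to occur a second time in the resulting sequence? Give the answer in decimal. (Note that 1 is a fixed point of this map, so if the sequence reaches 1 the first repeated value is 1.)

104 = (1,2,2,0)_4 → 1³ + 2³ + 2³ + 0³ = 1 + 8 + 8 + 0 = 17
17 = (1,0,1)_4 → 1³ + 0³ + 1³ = 1 + 0 + 1 = 2
2 = (2)_4 → 2³ = 8
8 = (2,0)_4 → 2³ + 0³ = 8 + 0 = 8  — 8 already appeared earlier.

8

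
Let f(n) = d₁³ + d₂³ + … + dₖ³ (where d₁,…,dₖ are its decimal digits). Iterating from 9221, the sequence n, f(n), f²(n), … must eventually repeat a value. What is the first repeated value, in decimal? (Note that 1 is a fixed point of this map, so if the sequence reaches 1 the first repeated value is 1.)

9221 → 9³ + 2³ + 2³ + 1³ = 729 + 8 + 8 + 1 = 746
746 → 7³ + 4³ + 6³ = 343 + 64 + 216 = 623
623 → 6³ + 2³ + 3³ = 216 + 8 + 27 = 251
251 → 2³ + 5³ + 1³ = 8 + 125 + 1 = 134
134 → 1³ + 3³ + 4³ = 1 + 27 + 64 = 92
92 → 9³ + 2³ = 729 + 8 = 737
737 → 7³ + 3³ + 7³ = 343 + 27 + 343 = 713
713 → 7³ + 1³ + 3³ = 343 + 1 + 27 = 371
371 → 3³ + 7³ + 1³ = 27 + 343 + 1 = 371  — 371 already appeared earlier.

371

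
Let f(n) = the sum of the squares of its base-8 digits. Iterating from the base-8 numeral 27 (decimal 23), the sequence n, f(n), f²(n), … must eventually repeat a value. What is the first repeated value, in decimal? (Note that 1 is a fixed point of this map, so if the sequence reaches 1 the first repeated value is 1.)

23 = (2,7)_8 → 2² + 7² = 53
53 = (6,5)_8 → 6² + 5² = 61
61 = (7,5)_8 → 7² + 5² = 74
74 = (1,1,2)_8 → 1² + 1² + 2² = 6
6 = (6)_8 → 6² = 36
36 = (4,4)_8 → 4² + 4² = 32
32 = (4,0)_8 → 4² + 0² = 16
16 = (2,0)_8 → 2² + 0² = 4
4 = (4)_8 → 4² = 16  — 16 already appeared earlier.

16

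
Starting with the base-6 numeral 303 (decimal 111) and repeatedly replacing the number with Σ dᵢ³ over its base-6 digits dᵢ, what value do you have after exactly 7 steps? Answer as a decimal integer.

111 = (3,0,3)_6 → 3³ + 0³ + 3³ = 27 + 0 + 27 = 54
54 = (1,3,0)_6 → 1³ + 3³ + 0³ = 1 + 27 + 0 = 28
28 = (4,4)_6 → 4³ + 4³ = 64 + 64 = 128
128 = (3,3,2)_6 → 3³ + 3³ + 2³ = 27 + 27 + 8 = 62
62 = (1,4,2)_6 → 1³ + 4³ + 2³ = 1 + 64 + 8 = 73
73 = (2,0,1)_6 → 2³ + 0³ + 1³ = 8 + 0 + 1 = 9
9 = (1,3)_6 → 1³ + 3³ = 1 + 27 = 28

28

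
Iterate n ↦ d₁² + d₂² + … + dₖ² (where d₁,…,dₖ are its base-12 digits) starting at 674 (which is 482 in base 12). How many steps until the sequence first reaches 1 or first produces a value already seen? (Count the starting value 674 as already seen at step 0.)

14

674 = (4,8,2)_12 → 4² + 8² + 2² = 84
84 = (7,0)_12 → 7² + 0² = 49
49 = (4,1)_12 → 4² + 1² = 17
17 = (1,5)_12 → 1² + 5² = 26
26 = (2,2)_12 → 2² + 2² = 8
8 = (8)_12 → 8² = 64
64 = (5,4)_12 → 5² + 4² = 41
41 = (3,5)_12 → 3² + 5² = 34
34 = (2,10)_12 → 2² + 10² = 104
104 = (8,8)_12 → 8² + 8² = 128
128 = (10,8)_12 → 10² + 8² = 164
164 = (1,1,8)_12 → 1² + 1² + 8² = 66
66 = (5,6)_12 → 5² + 6² = 61
61 = (5,1)_12 → 5² + 1² = 26  — 26 repeats.
That took 14 steps.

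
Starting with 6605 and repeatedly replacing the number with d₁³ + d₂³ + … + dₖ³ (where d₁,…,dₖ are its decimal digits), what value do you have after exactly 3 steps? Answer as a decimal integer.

881

6605 → 6³ + 6³ + 0³ + 5³ = 216 + 216 + 0 + 125 = 557
557 → 5³ + 5³ + 7³ = 125 + 125 + 343 = 593
593 → 5³ + 9³ + 3³ = 125 + 729 + 27 = 881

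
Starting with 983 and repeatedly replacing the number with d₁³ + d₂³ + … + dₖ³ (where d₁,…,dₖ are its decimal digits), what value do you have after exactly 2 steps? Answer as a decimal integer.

983 → 9³ + 8³ + 3³ = 1268
1268 → 1³ + 2³ + 6³ + 8³ = 737

737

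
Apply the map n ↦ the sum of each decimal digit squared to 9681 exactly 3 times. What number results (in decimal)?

117

9681 → 9² + 6² + 8² + 1² = 81 + 36 + 64 + 1 = 182
182 → 1² + 8² + 2² = 1 + 64 + 4 = 69
69 → 6² + 9² = 36 + 81 = 117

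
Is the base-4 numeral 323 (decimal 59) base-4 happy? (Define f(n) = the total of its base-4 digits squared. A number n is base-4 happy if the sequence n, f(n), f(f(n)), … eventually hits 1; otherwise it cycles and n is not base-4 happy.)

59 = (3,2,3)_4 → 3² + 2² + 3² = 9 + 4 + 9 = 22
22 = (1,1,2)_4 → 1² + 1² + 2² = 1 + 1 + 4 = 6
6 = (1,2)_4 → 1² + 2² = 1 + 4 = 5
5 = (1,1)_4 → 1² + 1² = 1 + 1 = 2
2 = (2)_4 → 2² = 4
4 = (1,0)_4 → 1² + 0² = 1 + 0 = 1  — reached 1.

base-4 happy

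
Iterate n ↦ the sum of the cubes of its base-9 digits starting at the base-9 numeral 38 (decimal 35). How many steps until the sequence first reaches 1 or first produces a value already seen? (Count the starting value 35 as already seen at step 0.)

5

35 = (3,8)_9 → 3³ + 8³ = 27 + 512 = 539
539 = (6,5,8)_9 → 6³ + 5³ + 8³ = 216 + 125 + 512 = 853
853 = (1,1,4,7)_9 → 1³ + 1³ + 4³ + 7³ = 1 + 1 + 64 + 343 = 409
409 = (5,0,4)_9 → 5³ + 0³ + 4³ = 125 + 0 + 64 = 189
189 = (2,3,0)_9 → 2³ + 3³ + 0³ = 8 + 27 + 0 = 35  — 35 repeats.
That took 5 steps.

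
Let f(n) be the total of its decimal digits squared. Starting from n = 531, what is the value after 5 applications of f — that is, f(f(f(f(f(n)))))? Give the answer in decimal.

531 → 5² + 3² + 1² = 35
35 → 3² + 5² = 34
34 → 3² + 4² = 25
25 → 2² + 5² = 29
29 → 2² + 9² = 85

85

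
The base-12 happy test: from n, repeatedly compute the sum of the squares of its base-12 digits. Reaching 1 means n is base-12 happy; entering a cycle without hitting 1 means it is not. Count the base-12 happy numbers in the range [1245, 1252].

1

1245: 1245 → 194 → 21 → 82 → 136 → 137 → 146 → 5 → 25 → 5  (repeats 5)
1246: 1246 → 213 → 107 → 185 → 35 → 125 → 125  (repeats 125)
1247: 1247 → 234 → 86 → 53 → 41 → 34 → 104 → 128 → 164 → 66 → 61 → 26 → 8 → 64 → 41  (repeats 41)
1248: 1248 → 128 → 164 → 66 → 61 → 26 → 8 → 64 → 41 → 34 → 104 → 128  (repeats 128)
1249: 1249 → 129 → 181 → 11 → 121 → 101 → 89 → 74 → 40 → 25 → 5 → 25  (repeats 25)
1250: 1250 → 132 → 121 → 101 → 89 → 74 → 40 → 25 → 5 → 25  (repeats 25)
1251: 1251 → 137 → 146 → 5 → 25 → 5  (repeats 5)
1252: 1252 → 144 → 1  (reaches 1)
base-12 happy: 1252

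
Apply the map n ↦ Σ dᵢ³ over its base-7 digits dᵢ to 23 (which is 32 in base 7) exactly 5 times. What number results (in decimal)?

23 = (3,2)_7 → 3³ + 2³ = 35
35 = (5,0)_7 → 5³ + 0³ = 125
125 = (2,3,6)_7 → 2³ + 3³ + 6³ = 251
251 = (5,0,6)_7 → 5³ + 0³ + 6³ = 341
341 = (6,6,5)_7 → 6³ + 6³ + 5³ = 557

557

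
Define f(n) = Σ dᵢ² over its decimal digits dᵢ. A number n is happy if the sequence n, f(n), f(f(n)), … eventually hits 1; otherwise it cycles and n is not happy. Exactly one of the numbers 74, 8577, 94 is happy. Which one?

74: 74 → 65 → 61 → 37 → 58 → 89 → 145 → 42 → 20 → 4 → 16 → 37  — repeats 37 (not happy)
8577: 8577 → 187 → 114 → 18 → 65 → 61 → 37 → 58 → 89 → 145 → 42 → 20 → 4 → 16 → 37  — repeats 37 (not happy)
94: 94 → 97 → 130 → 10 → 1  — reaches 1 (happy)

94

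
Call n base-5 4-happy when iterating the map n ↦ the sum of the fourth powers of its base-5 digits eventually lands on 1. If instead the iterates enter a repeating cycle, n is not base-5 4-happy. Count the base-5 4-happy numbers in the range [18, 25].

1

18: 18 → 162 → 34 → 258 → 98 → 418 → 244 → 594 → 674 → 514 → 528 → 338 → 194 → 354 → 528  — not base-5 4-happy
19: 19 → 337 → 129 → 257 → 33 → 83 → 163 → 99 → 593 → 499 → 849 → 595 → 593  — not base-5 4-happy
20: 20 → 256 → 18 → 162 → 34 → 258 → 98 → 418 → 244 → 594 → 674 → 514 → 528 → 338 → 194 → 354 → 528  — not base-5 4-happy
21: 21 → 257 → 33 → 83 → 163 → 99 → 593 → 499 → 849 → 595 → 593  — not base-5 4-happy
22: 22 → 272 → 288 → 114 → 528 → 338 → 194 → 354 → 528  — not base-5 4-happy
23: 23 → 337 → 129 → 257 → 33 → 83 → 163 → 99 → 593 → 499 → 849 → 595 → 593  — not base-5 4-happy
24: 24 → 512 → 288 → 114 → 528 → 338 → 194 → 354 → 528  — not base-5 4-happy
25: 25 → 1  — base-5 4-happy
base-5 4-happy: 25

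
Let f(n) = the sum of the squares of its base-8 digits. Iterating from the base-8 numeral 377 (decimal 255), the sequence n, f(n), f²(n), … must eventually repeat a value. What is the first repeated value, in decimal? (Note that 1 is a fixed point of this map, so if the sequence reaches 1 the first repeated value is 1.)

25

255 = (3,7,7)_8 → 3² + 7² + 7² = 107
107 = (1,5,3)_8 → 1² + 5² + 3² = 35
35 = (4,3)_8 → 4² + 3² = 25
25 = (3,1)_8 → 3² + 1² = 10
10 = (1,2)_8 → 1² + 2² = 5
5 = (5)_8 → 5² = 25  — 25 already appeared earlier.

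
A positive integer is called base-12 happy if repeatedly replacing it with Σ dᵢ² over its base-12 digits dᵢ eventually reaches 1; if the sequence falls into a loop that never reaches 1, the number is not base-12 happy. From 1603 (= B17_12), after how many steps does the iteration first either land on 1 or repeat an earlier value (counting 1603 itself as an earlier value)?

5

1603 = (11,1,7)_12 → 11² + 1² + 7² = 171
171 = (1,2,3)_12 → 1² + 2² + 3² = 14
14 = (1,2)_12 → 1² + 2² = 5
5 = (5)_12 → 5² = 25
25 = (2,1)_12 → 2² + 1² = 5  — 5 repeats.
That took 5 steps.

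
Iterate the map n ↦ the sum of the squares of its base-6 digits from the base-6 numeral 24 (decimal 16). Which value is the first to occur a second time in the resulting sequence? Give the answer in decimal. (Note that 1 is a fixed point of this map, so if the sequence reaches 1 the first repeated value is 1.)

16 = (2,4)_6 → 2² + 4² = 4 + 16 = 20
20 = (3,2)_6 → 3² + 2² = 9 + 4 = 13
13 = (2,1)_6 → 2² + 1² = 4 + 1 = 5
5 = (5)_6 → 5² = 25
25 = (4,1)_6 → 4² + 1² = 16 + 1 = 17
17 = (2,5)_6 → 2² + 5² = 4 + 25 = 29
29 = (4,5)_6 → 4² + 5² = 16 + 25 = 41
41 = (1,0,5)_6 → 1² + 0² + 5² = 1 + 0 + 25 = 26
26 = (4,2)_6 → 4² + 2² = 16 + 4 = 20  — 20 already appeared earlier.

20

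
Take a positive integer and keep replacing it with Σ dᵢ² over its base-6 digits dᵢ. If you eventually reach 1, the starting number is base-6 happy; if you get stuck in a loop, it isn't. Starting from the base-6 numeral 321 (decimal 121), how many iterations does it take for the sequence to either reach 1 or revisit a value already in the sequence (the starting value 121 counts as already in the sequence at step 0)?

11

121 = (3,2,1)_6 → 14
14 = (2,2)_6 → 8
8 = (1,2)_6 → 5
5 = (5)_6 → 25
25 = (4,1)_6 → 17
17 = (2,5)_6 → 29
29 = (4,5)_6 → 41
41 = (1,0,5)_6 → 26
26 = (4,2)_6 → 20
20 = (3,2)_6 → 13
13 = (2,1)_6 → 5  — 5 repeats.
That took 11 steps.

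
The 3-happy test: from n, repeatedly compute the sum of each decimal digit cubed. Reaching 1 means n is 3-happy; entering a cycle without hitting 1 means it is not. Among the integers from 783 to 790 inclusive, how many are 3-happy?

783: 783 → 882 → 1032 → 36 → 243 → 99 → 1458 → 702 → 351 → 153 → 153  (repeats 153)
784: 784 → 919 → 1459 → 919  (repeats 919)
785: 785 → 980 → 1241 → 74 → 407 → 407  (repeats 407)
786: 786 → 1071 → 345 → 216 → 225 → 141 → 66 → 432 → 99 → 1458 → 702 → 351 → 153 → 153  (repeats 153)
787: 787 → 1198 → 1243 → 100 → 1  (reaches 1)
788: 788 → 1367 → 587 → 980 → 1241 → 74 → 407 → 407  (repeats 407)
789: 789 → 1584 → 702 → 351 → 153 → 153  (repeats 153)
790: 790 → 1072 → 352 → 160 → 217 → 352  (repeats 352)
3-happy: 787

1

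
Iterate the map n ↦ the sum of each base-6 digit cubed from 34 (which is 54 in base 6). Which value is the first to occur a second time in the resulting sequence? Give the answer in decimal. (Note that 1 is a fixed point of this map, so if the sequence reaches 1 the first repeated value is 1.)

34 = (5,4)_6 → 5³ + 4³ = 125 + 64 = 189
189 = (5,1,3)_6 → 5³ + 1³ + 3³ = 125 + 1 + 27 = 153
153 = (4,1,3)_6 → 4³ + 1³ + 3³ = 64 + 1 + 27 = 92
92 = (2,3,2)_6 → 2³ + 3³ + 2³ = 8 + 27 + 8 = 43
43 = (1,1,1)_6 → 1³ + 1³ + 1³ = 1 + 1 + 1 = 3
3 = (3)_6 → 3³ = 27
27 = (4,3)_6 → 4³ + 3³ = 64 + 27 = 91
91 = (2,3,1)_6 → 2³ + 3³ + 1³ = 8 + 27 + 1 = 36
36 = (1,0,0)_6 → 1³ + 0³ + 0³ = 1 + 0 + 0 = 1  — reached the fixed point 1.
1 → 1, so 1 is the first repeated value.

1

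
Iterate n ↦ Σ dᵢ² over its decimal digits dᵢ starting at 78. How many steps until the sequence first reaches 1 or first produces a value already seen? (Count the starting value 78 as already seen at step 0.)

78 → 7² + 8² = 49 + 64 = 113
113 → 1² + 1² + 3² = 1 + 1 + 9 = 11
11 → 1² + 1² = 1 + 1 = 2
2 → 2² = 4
4 → 4² = 16
16 → 1² + 6² = 1 + 36 = 37
37 → 3² + 7² = 9 + 49 = 58
58 → 5² + 8² = 25 + 64 = 89
89 → 8² + 9² = 64 + 81 = 145
145 → 1² + 4² + 5² = 1 + 16 + 25 = 42
42 → 4² + 2² = 16 + 4 = 20
20 → 2² + 0² = 4 + 0 = 4  — 4 repeats.
That took 12 steps.

12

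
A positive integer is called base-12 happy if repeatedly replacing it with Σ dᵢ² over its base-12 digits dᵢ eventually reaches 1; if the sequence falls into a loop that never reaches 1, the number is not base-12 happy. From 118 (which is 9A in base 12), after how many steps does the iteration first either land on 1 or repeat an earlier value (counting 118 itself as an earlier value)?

10

118 = (9,10)_12 → 9² + 10² = 181
181 = (1,3,1)_12 → 1² + 3² + 1² = 11
11 = (11)_12 → 11² = 121
121 = (10,1)_12 → 10² + 1² = 101
101 = (8,5)_12 → 8² + 5² = 89
89 = (7,5)_12 → 7² + 5² = 74
74 = (6,2)_12 → 6² + 2² = 40
40 = (3,4)_12 → 3² + 4² = 25
25 = (2,1)_12 → 2² + 1² = 5
5 = (5)_12 → 5² = 25  — 25 repeats.
That took 10 steps.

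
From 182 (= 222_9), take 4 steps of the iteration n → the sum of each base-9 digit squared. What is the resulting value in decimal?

182 = (2,2,2)_9 → 2² + 2² + 2² = 12
12 = (1,3)_9 → 1² + 3² = 10
10 = (1,1)_9 → 1² + 1² = 2
2 = (2)_9 → 2² = 4

4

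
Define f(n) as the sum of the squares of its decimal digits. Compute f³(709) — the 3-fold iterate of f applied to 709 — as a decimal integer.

709 → 130
130 → 10
10 → 1

1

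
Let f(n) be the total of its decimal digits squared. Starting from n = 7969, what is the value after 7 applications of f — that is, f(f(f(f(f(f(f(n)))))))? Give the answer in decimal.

16

7969 → 247
247 → 69
69 → 117
117 → 51
51 → 26
26 → 40
40 → 16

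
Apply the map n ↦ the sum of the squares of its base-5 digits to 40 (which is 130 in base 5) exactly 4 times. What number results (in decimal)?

40 = (1,3,0)_5 → 1² + 3² + 0² = 10
10 = (2,0)_5 → 2² + 0² = 4
4 = (4)_5 → 4² = 16
16 = (3,1)_5 → 3² + 1² = 10

10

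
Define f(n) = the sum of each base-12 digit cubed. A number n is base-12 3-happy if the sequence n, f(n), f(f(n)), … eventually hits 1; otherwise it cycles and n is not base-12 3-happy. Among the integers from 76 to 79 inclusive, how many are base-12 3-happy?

76: 76 → 280 → 1396 → 1305 → 1458 → 1217 → 762 → 368 → 736 → 190 → 1028 → 856 → 1520 → 1728 → 1  (reaches 1)
77: 77 → 341 → 197 → 190 → 1028 → 856 → 1520 → 1728 → 1  (reaches 1)
78: 78 → 432 → 27 → 35 → 1339 → 1099 → 1029 → 1073 → 593 → 190 → 1028 → 856 → 1520 → 1728 → 1  (reaches 1)
79: 79 → 559 → 1370 → 953 → 684 → 793 → 342 → 288 → 8 → 512 → 755 → 1464 → 1008 → 343 → 415 → 1351 → 1136 → 1855 → 1344 → 793  (repeats 793)
base-12 3-happy: 76, 77, 78

3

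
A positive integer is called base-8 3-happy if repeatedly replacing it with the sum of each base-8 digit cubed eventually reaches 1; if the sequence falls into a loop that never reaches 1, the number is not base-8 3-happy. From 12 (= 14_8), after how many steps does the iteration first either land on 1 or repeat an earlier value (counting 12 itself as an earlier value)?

12 = (1,4)_8 → 1³ + 4³ = 65
65 = (1,0,1)_8 → 1³ + 0³ + 1³ = 2
2 = (2)_8 → 2³ = 8
8 = (1,0)_8 → 1³ + 0³ = 1  — reached 1.
That took 4 steps.

4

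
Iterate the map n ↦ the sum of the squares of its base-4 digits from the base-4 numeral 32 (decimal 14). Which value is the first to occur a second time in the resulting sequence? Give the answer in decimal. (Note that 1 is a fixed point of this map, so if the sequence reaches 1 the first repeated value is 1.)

14 = (3,2)_4 → 3² + 2² = 9 + 4 = 13
13 = (3,1)_4 → 3² + 1² = 9 + 1 = 10
10 = (2,2)_4 → 2² + 2² = 4 + 4 = 8
8 = (2,0)_4 → 2² + 0² = 4 + 0 = 4
4 = (1,0)_4 → 1² + 0² = 1 + 0 = 1  — reached the fixed point 1.
1 → 1, so 1 is the first repeated value.

1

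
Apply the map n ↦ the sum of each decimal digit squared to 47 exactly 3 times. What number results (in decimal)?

37

47 → 65
65 → 61
61 → 37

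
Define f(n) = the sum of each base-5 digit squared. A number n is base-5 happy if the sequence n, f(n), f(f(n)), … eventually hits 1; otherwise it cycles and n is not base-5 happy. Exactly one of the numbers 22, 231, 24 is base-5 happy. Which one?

22: 22 → 20 → 16 → 10 → 4 → 16  — repeats 16 (not base-5 happy)
231: 231 → 19 → 25 → 1  — reaches 1 (base-5 happy)
24: 24 → 32 → 6 → 2 → 4 → 16 → 10 → 4  — repeats 4 (not base-5 happy)

231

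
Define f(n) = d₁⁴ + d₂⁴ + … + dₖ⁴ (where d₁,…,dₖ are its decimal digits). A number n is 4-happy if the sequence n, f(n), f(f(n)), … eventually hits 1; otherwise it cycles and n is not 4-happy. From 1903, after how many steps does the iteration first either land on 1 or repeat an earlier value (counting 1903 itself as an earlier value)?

13

1903 → 1⁴ + 9⁴ + 0⁴ + 3⁴ = 6643
6643 → 6⁴ + 6⁴ + 4⁴ + 3⁴ = 2929
2929 → 2⁴ + 9⁴ + 2⁴ + 9⁴ = 13154
13154 → 1⁴ + 3⁴ + 1⁴ + 5⁴ + 4⁴ = 964
964 → 9⁴ + 6⁴ + 4⁴ = 8113
8113 → 8⁴ + 1⁴ + 1⁴ + 3⁴ = 4179
4179 → 4⁴ + 1⁴ + 7⁴ + 9⁴ = 9219
9219 → 9⁴ + 2⁴ + 1⁴ + 9⁴ = 13139
13139 → 1⁴ + 3⁴ + 1⁴ + 3⁴ + 9⁴ = 6725
6725 → 6⁴ + 7⁴ + 2⁴ + 5⁴ = 4338
4338 → 4⁴ + 3⁴ + 3⁴ + 8⁴ = 4514
4514 → 4⁴ + 5⁴ + 1⁴ + 4⁴ = 1138
1138 → 1⁴ + 1⁴ + 3⁴ + 8⁴ = 4179  — 4179 repeats.
That took 13 steps.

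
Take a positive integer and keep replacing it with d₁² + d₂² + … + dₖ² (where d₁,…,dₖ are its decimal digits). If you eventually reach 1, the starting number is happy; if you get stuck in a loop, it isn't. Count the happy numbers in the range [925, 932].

925: 925 → 110 → 2 → 4 → 16 → 37 → 58 → 89 → 145 → 42 → 20 → 4  — not happy
926: 926 → 121 → 6 → 36 → 45 → 41 → 17 → 50 → 25 → 29 → 85 → 89 → 145 → 42 → 20 → 4 → 16 → 37 → 58 → 89  — not happy
927: 927 → 134 → 26 → 40 → 16 → 37 → 58 → 89 → 145 → 42 → 20 → 4 → 16  — not happy
928: 928 → 149 → 98 → 145 → 42 → 20 → 4 → 16 → 37 → 58 → 89 → 145  — not happy
929: 929 → 166 → 73 → 58 → 89 → 145 → 42 → 20 → 4 → 16 → 37 → 58  — not happy
930: 930 → 90 → 81 → 65 → 61 → 37 → 58 → 89 → 145 → 42 → 20 → 4 → 16 → 37  — not happy
931: 931 → 91 → 82 → 68 → 100 → 1  — happy
932: 932 → 94 → 97 → 130 → 10 → 1  — happy
happy: 931, 932

2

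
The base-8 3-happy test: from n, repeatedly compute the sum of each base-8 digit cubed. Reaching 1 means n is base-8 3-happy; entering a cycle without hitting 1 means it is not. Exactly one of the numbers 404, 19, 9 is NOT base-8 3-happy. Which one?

19

404: 404 → 288 → 128 → 8 → 1  — reaches 1 (base-8 3-happy)
19: 19 → 35 → 91 → 55 → 559 → 469 → 476 → 434 → 440 → 559  — repeats 559 (not base-8 3-happy)
9: 9 → 2 → 8 → 1  — reaches 1 (base-8 3-happy)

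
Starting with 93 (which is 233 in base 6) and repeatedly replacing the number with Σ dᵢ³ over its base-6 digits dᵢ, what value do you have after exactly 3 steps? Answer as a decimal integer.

93 = (2,3,3)_6 → 2³ + 3³ + 3³ = 62
62 = (1,4,2)_6 → 1³ + 4³ + 2³ = 73
73 = (2,0,1)_6 → 2³ + 0³ + 1³ = 9

9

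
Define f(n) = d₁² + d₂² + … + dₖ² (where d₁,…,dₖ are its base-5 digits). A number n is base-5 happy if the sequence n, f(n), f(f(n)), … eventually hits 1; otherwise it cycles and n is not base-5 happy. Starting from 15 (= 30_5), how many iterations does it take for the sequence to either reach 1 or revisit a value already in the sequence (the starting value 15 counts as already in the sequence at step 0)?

4

15 = (3,0)_5 → 9
9 = (1,4)_5 → 17
17 = (3,2)_5 → 13
13 = (2,3)_5 → 13  — 13 repeats.
That took 4 steps.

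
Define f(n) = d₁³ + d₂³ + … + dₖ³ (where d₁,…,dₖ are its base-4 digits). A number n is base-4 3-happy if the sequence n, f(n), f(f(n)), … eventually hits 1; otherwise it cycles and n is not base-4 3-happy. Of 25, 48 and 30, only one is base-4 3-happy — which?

25

25: 25 → 10 → 16 → 1  — reaches 1 (base-4 3-happy)
48: 48 → 27 → 36 → 9 → 9  — repeats 9 (not base-4 3-happy)
30: 30 → 36 → 9 → 9  — repeats 9 (not base-4 3-happy)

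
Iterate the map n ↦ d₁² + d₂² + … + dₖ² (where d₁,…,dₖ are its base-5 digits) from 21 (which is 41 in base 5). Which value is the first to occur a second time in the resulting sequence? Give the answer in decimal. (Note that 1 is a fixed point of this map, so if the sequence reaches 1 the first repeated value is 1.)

13

21 = (4,1)_5 → 4² + 1² = 17
17 = (3,2)_5 → 3² + 2² = 13
13 = (2,3)_5 → 2² + 3² = 13  — 13 already appeared earlier.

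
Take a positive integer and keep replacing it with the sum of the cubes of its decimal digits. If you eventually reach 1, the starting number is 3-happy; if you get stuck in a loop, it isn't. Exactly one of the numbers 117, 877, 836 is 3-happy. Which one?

117: 117 → 345 → 216 → 225 → 141 → 66 → 432 → 99 → 1458 → 702 → 351 → 153 → 153  — repeats 153 (not 3-happy)
877: 877 → 1198 → 1243 → 100 → 1  — reaches 1 (3-happy)
836: 836 → 755 → 593 → 881 → 1025 → 134 → 92 → 737 → 713 → 371 → 371  — repeats 371 (not 3-happy)

877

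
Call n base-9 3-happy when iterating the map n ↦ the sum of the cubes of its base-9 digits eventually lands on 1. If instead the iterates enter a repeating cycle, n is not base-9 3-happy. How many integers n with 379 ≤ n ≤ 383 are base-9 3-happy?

2

379: 379 → 281 → 99 → 9 → 1  — base-9 3-happy
380: 380 → 288 → 152 → 856 → 128 → 134 → 638 → 1198 → 470 → 476 → 980 → 540 → 432 → 152  — not base-9 3-happy
381: 381 → 307 → 371 → 197 → 547 → 775 → 127 → 127  — not base-9 3-happy
382: 382 → 344 → 80 → 1024 → 496 → 218 → 232 → 694 → 638 → 1198 → 470 → 476 → 980 → 540 → 432 → 152 → 856 → 128 → 134 → 638  — not base-9 3-happy
383: 383 → 405 → 125 → 577 → 345 → 99 → 9 → 1  — base-9 3-happy
base-9 3-happy: 379, 383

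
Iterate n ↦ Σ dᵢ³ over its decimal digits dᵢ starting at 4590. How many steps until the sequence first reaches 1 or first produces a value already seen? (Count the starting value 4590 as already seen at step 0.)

6

4590 → 4³ + 5³ + 9³ + 0³ = 918
918 → 9³ + 1³ + 8³ = 1242
1242 → 1³ + 2³ + 4³ + 2³ = 81
81 → 8³ + 1³ = 513
513 → 5³ + 1³ + 3³ = 153
153 → 1³ + 5³ + 3³ = 153  — 153 repeats.
That took 6 steps.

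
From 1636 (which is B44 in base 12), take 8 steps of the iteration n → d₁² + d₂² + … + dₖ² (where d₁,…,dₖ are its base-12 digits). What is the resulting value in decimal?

1636 = (11,4,4)_12 → 11² + 4² + 4² = 121 + 16 + 16 = 153
153 = (1,0,9)_12 → 1² + 0² + 9² = 1 + 0 + 81 = 82
82 = (6,10)_12 → 6² + 10² = 36 + 100 = 136
136 = (11,4)_12 → 11² + 4² = 121 + 16 = 137
137 = (11,5)_12 → 11² + 5² = 121 + 25 = 146
146 = (1,0,2)_12 → 1² + 0² + 2² = 1 + 0 + 4 = 5
5 = (5)_12 → 5² = 25
25 = (2,1)_12 → 2² + 1² = 4 + 1 = 5

5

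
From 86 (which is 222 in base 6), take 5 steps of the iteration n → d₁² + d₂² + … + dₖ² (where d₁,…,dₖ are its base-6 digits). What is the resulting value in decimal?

13

86 = (2,2,2)_6 → 2² + 2² + 2² = 4 + 4 + 4 = 12
12 = (2,0)_6 → 2² + 0² = 4 + 0 = 4
4 = (4)_6 → 4² = 16
16 = (2,4)_6 → 2² + 4² = 4 + 16 = 20
20 = (3,2)_6 → 3² + 2² = 9 + 4 = 13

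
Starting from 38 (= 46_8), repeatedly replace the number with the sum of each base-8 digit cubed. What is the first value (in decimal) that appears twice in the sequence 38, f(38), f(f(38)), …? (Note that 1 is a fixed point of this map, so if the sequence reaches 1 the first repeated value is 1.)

559

38 = (4,6)_8 → 4³ + 6³ = 64 + 216 = 280
280 = (4,3,0)_8 → 4³ + 3³ + 0³ = 64 + 27 + 0 = 91
91 = (1,3,3)_8 → 1³ + 3³ + 3³ = 1 + 27 + 27 = 55
55 = (6,7)_8 → 6³ + 7³ = 216 + 343 = 559
559 = (1,0,5,7)_8 → 1³ + 0³ + 5³ + 7³ = 1 + 0 + 125 + 343 = 469
469 = (7,2,5)_8 → 7³ + 2³ + 5³ = 343 + 8 + 125 = 476
476 = (7,3,4)_8 → 7³ + 3³ + 4³ = 343 + 27 + 64 = 434
434 = (6,6,2)_8 → 6³ + 6³ + 2³ = 216 + 216 + 8 = 440
440 = (6,7,0)_8 → 6³ + 7³ + 0³ = 216 + 343 + 0 = 559  — 559 already appeared earlier.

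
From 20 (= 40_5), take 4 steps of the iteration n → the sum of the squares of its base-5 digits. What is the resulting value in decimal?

16

20 = (4,0)_5 → 4² + 0² = 16 + 0 = 16
16 = (3,1)_5 → 3² + 1² = 9 + 1 = 10
10 = (2,0)_5 → 2² + 0² = 4 + 0 = 4
4 = (4)_5 → 4² = 16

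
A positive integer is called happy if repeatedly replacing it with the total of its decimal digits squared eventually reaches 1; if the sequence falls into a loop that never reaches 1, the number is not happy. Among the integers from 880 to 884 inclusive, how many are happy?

1

880: 880 → 128 → 69 → 117 → 51 → 26 → 40 → 16 → 37 → 58 → 89 → 145 → 42 → 20 → 4 → 16  (repeats 16)
881: 881 → 129 → 86 → 100 → 1  (reaches 1)
882: 882 → 132 → 14 → 17 → 50 → 25 → 29 → 85 → 89 → 145 → 42 → 20 → 4 → 16 → 37 → 58 → 89  (repeats 89)
883: 883 → 137 → 59 → 106 → 37 → 58 → 89 → 145 → 42 → 20 → 4 → 16 → 37  (repeats 37)
884: 884 → 144 → 33 → 18 → 65 → 61 → 37 → 58 → 89 → 145 → 42 → 20 → 4 → 16 → 37  (repeats 37)
happy: 881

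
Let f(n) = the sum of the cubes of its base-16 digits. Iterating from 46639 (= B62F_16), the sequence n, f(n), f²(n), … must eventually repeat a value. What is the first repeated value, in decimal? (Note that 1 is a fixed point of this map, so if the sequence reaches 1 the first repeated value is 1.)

1

46639 = (11,6,2,15)_16 → 4930
4930 = (1,3,4,2)_16 → 100
100 = (6,4)_16 → 280
280 = (1,1,8)_16 → 514
514 = (2,0,2)_16 → 16
16 = (1,0)_16 → 1  — reached the fixed point 1.
1 → 1, so 1 is the first repeated value.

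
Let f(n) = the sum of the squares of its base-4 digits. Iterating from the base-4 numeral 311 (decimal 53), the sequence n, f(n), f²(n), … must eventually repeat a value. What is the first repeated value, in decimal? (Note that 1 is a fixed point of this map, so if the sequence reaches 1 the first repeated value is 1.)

53 = (3,1,1)_4 → 3² + 1² + 1² = 9 + 1 + 1 = 11
11 = (2,3)_4 → 2² + 3² = 4 + 9 = 13
13 = (3,1)_4 → 3² + 1² = 9 + 1 = 10
10 = (2,2)_4 → 2² + 2² = 4 + 4 = 8
8 = (2,0)_4 → 2² + 0² = 4 + 0 = 4
4 = (1,0)_4 → 1² + 0² = 1 + 0 = 1  — reached the fixed point 1.
1 → 1, so 1 is the first repeated value.

1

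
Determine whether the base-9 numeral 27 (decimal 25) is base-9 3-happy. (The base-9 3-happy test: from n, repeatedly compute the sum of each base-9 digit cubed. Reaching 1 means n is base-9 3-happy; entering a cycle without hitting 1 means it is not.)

not base-9 3-happy

25 = (2,7)_9 → 351
351 = (4,3,0)_9 → 91
91 = (1,1,1)_9 → 3
3 = (3)_9 → 27
27 = (3,0)_9 → 27  — 27 already seen; the sequence cycles without reaching 1.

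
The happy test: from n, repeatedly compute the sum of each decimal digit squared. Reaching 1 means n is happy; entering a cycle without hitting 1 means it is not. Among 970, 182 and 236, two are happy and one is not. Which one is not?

970: 970 → 130 → 10 → 1  — reaches 1 (happy)
182: 182 → 69 → 117 → 51 → 26 → 40 → 16 → 37 → 58 → 89 → 145 → 42 → 20 → 4 → 16  — repeats 16 (not happy)
236: 236 → 49 → 97 → 130 → 10 → 1  — reaches 1 (happy)

182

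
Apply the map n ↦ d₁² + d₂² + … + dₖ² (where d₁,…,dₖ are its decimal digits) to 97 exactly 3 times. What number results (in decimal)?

97 → 9² + 7² = 130
130 → 1² + 3² + 0² = 10
10 → 1² + 0² = 1

1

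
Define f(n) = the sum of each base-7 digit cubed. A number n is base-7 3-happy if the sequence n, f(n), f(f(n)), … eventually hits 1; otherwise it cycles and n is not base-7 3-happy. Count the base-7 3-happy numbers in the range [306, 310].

306: 306 → 342 → 648 → 282 → 258 → 342  — not base-7 3-happy
307: 307 → 433 → 343 → 1  — base-7 3-happy
308: 308 → 224 → 128 → 80 → 92 → 218 → 92  — not base-7 3-happy
309: 309 → 225 → 129 → 99 → 9 → 9  — not base-7 3-happy
310: 310 → 232 → 190 → 244 → 496 → 244  — not base-7 3-happy
base-7 3-happy: 307

1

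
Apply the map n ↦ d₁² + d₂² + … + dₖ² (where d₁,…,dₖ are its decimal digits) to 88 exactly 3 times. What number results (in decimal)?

117

88 → 8² + 8² = 64 + 64 = 128
128 → 1² + 2² + 8² = 1 + 4 + 64 = 69
69 → 6² + 9² = 36 + 81 = 117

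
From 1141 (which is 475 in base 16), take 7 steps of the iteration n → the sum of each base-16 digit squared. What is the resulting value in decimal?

1141 = (4,7,5)_16 → 4² + 7² + 5² = 16 + 49 + 25 = 90
90 = (5,10)_16 → 5² + 10² = 25 + 100 = 125
125 = (7,13)_16 → 7² + 13² = 49 + 169 = 218
218 = (13,10)_16 → 13² + 10² = 169 + 100 = 269
269 = (1,0,13)_16 → 1² + 0² + 13² = 1 + 0 + 169 = 170
170 = (10,10)_16 → 10² + 10² = 100 + 100 = 200
200 = (12,8)_16 → 12² + 8² = 144 + 64 = 208

208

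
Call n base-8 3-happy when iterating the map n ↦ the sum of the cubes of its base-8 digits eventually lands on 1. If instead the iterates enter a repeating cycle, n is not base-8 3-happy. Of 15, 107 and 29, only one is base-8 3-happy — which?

15: 15 → 344 → 152 → 35 → 91 → 55 → 559 → 469 → 476 → 434 → 440 → 559  — repeats 559 (not base-8 3-happy)
107: 107 → 153 → 36 → 128 → 8 → 1  — reaches 1 (base-8 3-happy)
29: 29 → 152 → 35 → 91 → 55 → 559 → 469 → 476 → 434 → 440 → 559  — repeats 559 (not base-8 3-happy)

107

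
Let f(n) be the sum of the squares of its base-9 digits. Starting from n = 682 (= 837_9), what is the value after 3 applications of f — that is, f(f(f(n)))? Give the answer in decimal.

682 = (8,3,7)_9 → 8² + 3² + 7² = 64 + 9 + 49 = 122
122 = (1,4,5)_9 → 1² + 4² + 5² = 1 + 16 + 25 = 42
42 = (4,6)_9 → 4² + 6² = 16 + 36 = 52

52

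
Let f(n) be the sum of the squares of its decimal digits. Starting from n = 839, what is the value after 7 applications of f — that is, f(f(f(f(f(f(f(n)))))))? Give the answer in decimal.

58

839 → 8² + 3² + 9² = 154
154 → 1² + 5² + 4² = 42
42 → 4² + 2² = 20
20 → 2² + 0² = 4
4 → 4² = 16
16 → 1² + 6² = 37
37 → 3² + 7² = 58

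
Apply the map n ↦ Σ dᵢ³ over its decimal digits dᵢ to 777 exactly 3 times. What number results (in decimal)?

882

777 → 7³ + 7³ + 7³ = 1029
1029 → 1³ + 0³ + 2³ + 9³ = 738
738 → 7³ + 3³ + 8³ = 882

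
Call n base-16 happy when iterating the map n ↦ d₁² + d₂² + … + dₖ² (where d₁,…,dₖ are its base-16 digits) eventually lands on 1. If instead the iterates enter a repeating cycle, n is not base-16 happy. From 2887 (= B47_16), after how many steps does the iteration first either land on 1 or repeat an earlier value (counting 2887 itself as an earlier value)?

2887 = (11,4,7)_16 → 11² + 4² + 7² = 186
186 = (11,10)_16 → 11² + 10² = 221
221 = (13,13)_16 → 13² + 13² = 338
338 = (1,5,2)_16 → 1² + 5² + 2² = 30
30 = (1,14)_16 → 1² + 14² = 197
197 = (12,5)_16 → 12² + 5² = 169
169 = (10,9)_16 → 10² + 9² = 181
181 = (11,5)_16 → 11² + 5² = 146
146 = (9,2)_16 → 9² + 2² = 85
85 = (5,5)_16 → 5² + 5² = 50
50 = (3,2)_16 → 3² + 2² = 13
13 = (13)_16 → 13² = 169  — 169 repeats.
That took 12 steps.

12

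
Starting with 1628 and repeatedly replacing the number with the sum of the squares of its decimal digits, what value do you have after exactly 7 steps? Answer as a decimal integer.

1628 → 1² + 6² + 2² + 8² = 1 + 36 + 4 + 64 = 105
105 → 1² + 0² + 5² = 1 + 0 + 25 = 26
26 → 2² + 6² = 4 + 36 = 40
40 → 4² + 0² = 16 + 0 = 16
16 → 1² + 6² = 1 + 36 = 37
37 → 3² + 7² = 9 + 49 = 58
58 → 5² + 8² = 25 + 64 = 89

89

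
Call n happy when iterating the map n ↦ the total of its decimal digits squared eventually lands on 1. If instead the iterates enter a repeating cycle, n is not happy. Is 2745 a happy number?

2745 → 94
94 → 97
97 → 130
130 → 10
10 → 1  — reached 1.

happy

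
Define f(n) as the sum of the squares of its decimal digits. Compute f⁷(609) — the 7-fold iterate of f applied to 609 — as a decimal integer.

609 → 117
117 → 51
51 → 26
26 → 40
40 → 16
16 → 37
37 → 58

58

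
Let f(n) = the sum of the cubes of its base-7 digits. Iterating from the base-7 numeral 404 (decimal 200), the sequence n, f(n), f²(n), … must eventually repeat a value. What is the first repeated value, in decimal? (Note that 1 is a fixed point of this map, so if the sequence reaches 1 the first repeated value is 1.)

92

200 = (4,0,4)_7 → 4³ + 0³ + 4³ = 64 + 0 + 64 = 128
128 = (2,4,2)_7 → 2³ + 4³ + 2³ = 8 + 64 + 8 = 80
80 = (1,4,3)_7 → 1³ + 4³ + 3³ = 1 + 64 + 27 = 92
92 = (1,6,1)_7 → 1³ + 6³ + 1³ = 1 + 216 + 1 = 218
218 = (4,3,1)_7 → 4³ + 3³ + 1³ = 64 + 27 + 1 = 92  — 92 already appeared earlier.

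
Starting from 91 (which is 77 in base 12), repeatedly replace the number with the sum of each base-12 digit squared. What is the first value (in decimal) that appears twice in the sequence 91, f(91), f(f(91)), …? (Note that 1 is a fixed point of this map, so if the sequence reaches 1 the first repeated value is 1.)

25

91 = (7,7)_12 → 7² + 7² = 98
98 = (8,2)_12 → 8² + 2² = 68
68 = (5,8)_12 → 5² + 8² = 89
89 = (7,5)_12 → 7² + 5² = 74
74 = (6,2)_12 → 6² + 2² = 40
40 = (3,4)_12 → 3² + 4² = 25
25 = (2,1)_12 → 2² + 1² = 5
5 = (5)_12 → 5² = 25  — 25 already appeared earlier.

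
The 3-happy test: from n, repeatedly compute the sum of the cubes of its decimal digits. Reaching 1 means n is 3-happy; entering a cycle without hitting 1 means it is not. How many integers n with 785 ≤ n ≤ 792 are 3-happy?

785: 785 → 980 → 1241 → 74 → 407 → 407  — not 3-happy
786: 786 → 1071 → 345 → 216 → 225 → 141 → 66 → 432 → 99 → 1458 → 702 → 351 → 153 → 153  — not 3-happy
787: 787 → 1198 → 1243 → 100 → 1  — 3-happy
788: 788 → 1367 → 587 → 980 → 1241 → 74 → 407 → 407  — not 3-happy
789: 789 → 1584 → 702 → 351 → 153 → 153  — not 3-happy
790: 790 → 1072 → 352 → 160 → 217 → 352  — not 3-happy
791: 791 → 1073 → 371 → 371  — not 3-happy
792: 792 → 1080 → 513 → 153 → 153  — not 3-happy
3-happy: 787

1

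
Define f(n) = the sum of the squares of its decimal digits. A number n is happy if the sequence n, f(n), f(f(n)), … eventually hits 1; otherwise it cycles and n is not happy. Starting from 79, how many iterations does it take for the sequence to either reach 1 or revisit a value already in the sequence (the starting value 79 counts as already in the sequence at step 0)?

3

79 → 7² + 9² = 49 + 81 = 130
130 → 1² + 3² + 0² = 1 + 9 + 0 = 10
10 → 1² + 0² = 1 + 0 = 1  — reached 1.
That took 3 steps.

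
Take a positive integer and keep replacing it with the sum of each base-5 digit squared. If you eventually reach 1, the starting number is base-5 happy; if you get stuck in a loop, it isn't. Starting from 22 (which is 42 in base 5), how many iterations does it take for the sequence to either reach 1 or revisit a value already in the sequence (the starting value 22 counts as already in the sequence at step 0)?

5

22 = (4,2)_5 → 4² + 2² = 16 + 4 = 20
20 = (4,0)_5 → 4² + 0² = 16 + 0 = 16
16 = (3,1)_5 → 3² + 1² = 9 + 1 = 10
10 = (2,0)_5 → 2² + 0² = 4 + 0 = 4
4 = (4)_5 → 4² = 16  — 16 repeats.
That took 5 steps.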